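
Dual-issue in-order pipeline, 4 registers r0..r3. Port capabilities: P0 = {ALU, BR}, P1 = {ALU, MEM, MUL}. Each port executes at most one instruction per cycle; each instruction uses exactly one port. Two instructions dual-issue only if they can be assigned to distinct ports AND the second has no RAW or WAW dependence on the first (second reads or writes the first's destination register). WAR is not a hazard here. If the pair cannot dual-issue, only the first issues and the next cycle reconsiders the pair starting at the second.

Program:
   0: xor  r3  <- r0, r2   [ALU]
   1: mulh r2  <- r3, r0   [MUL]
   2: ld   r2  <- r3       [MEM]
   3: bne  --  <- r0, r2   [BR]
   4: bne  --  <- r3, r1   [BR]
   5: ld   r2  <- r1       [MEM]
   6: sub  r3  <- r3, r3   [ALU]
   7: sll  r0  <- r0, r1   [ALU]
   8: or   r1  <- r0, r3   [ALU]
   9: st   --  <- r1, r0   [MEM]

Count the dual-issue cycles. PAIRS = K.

PAIRS = 2

#0 head=0: xor i0 RAW r3
#1 head=1: mulh i1 no-port MUL/MEM
#2 head=2: ld i2 RAW r2
#3 head=3: bne i3 no-port BR/BR
#4 head=4: bne/ld i4/i5 pair
#5 head=6: sub/sll i6/i7 pair
#6 head=8: or i8 RAW r1
#7 head=9: st i9 tail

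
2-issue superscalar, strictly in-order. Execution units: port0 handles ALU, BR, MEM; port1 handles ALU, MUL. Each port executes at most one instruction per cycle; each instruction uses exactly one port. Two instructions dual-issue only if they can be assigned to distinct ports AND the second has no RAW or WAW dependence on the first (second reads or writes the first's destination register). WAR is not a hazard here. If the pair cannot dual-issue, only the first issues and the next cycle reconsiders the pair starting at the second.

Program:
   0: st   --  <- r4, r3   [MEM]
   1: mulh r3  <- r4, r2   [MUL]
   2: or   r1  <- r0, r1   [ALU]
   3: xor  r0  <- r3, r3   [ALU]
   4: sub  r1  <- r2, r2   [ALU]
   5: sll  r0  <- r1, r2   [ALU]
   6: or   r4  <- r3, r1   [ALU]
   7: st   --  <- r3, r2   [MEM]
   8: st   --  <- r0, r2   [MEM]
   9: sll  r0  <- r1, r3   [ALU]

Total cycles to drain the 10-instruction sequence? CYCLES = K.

0. st;mulh @i0&i1  | pair
1. or;xor @i2&i3  | pair
2. sub @i4  | RAW r1
3. sll;or @i5&i6  | pair
4. st @i7  | no-port MEM/MEM
5. st;sll @i8&i9  | pair

CYCLES = 6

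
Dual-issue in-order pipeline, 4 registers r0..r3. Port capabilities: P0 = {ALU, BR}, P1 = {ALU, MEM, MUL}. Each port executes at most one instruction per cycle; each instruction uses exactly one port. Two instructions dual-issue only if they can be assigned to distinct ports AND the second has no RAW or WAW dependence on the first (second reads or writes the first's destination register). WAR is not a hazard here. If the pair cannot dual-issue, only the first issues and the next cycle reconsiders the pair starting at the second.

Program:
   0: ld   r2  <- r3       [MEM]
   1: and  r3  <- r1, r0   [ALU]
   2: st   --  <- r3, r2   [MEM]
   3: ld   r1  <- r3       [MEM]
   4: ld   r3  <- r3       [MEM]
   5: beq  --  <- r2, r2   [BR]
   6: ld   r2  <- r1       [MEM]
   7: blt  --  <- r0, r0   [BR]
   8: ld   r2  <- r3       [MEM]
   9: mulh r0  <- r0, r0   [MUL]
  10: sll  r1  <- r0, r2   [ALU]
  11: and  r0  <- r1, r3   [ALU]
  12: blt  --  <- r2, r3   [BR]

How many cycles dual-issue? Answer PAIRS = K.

PAIRS = 4

t=0 i0+i1:ld.MEM and.ALU ; 2-wide
t=1 i2:st.MEM ; no-port MEM/MEM
t=2 i3:ld.MEM ; no-port MEM/MEM
t=3 i4+i5:ld.MEM beq.BR ; 2-wide
t=4 i6+i7:ld.MEM blt.BR ; 2-wide
t=5 i8:ld.MEM ; no-port MEM/MUL
t=6 i9:mulh.MUL ; RAW r0
t=7 i10:sll.ALU ; RAW r1
t=8 i11+i12:and.ALU blt.BR ; 2-wide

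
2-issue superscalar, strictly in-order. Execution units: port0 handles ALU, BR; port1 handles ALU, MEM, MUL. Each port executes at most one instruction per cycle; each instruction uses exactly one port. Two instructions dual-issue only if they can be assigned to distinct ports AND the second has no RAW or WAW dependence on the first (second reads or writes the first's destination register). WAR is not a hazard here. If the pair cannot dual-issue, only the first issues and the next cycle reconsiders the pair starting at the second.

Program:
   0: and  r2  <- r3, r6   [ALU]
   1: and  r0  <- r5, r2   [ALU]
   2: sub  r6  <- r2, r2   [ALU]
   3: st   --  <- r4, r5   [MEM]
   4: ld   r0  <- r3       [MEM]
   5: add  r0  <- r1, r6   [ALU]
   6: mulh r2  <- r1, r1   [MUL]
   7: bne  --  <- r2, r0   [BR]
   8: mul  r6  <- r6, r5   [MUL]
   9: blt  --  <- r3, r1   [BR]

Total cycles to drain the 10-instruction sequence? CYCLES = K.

0. and @i0  | RAW r2
1. and;sub @i1,i2  | dual
2. st @i3  | no-port MEM/MEM
3. ld @i4  | WAW r0
4. add;mulh @i5,i6  | dual
5. bne;mul @i7,i8  | dual
6. blt @i9  | tail

CYCLES = 7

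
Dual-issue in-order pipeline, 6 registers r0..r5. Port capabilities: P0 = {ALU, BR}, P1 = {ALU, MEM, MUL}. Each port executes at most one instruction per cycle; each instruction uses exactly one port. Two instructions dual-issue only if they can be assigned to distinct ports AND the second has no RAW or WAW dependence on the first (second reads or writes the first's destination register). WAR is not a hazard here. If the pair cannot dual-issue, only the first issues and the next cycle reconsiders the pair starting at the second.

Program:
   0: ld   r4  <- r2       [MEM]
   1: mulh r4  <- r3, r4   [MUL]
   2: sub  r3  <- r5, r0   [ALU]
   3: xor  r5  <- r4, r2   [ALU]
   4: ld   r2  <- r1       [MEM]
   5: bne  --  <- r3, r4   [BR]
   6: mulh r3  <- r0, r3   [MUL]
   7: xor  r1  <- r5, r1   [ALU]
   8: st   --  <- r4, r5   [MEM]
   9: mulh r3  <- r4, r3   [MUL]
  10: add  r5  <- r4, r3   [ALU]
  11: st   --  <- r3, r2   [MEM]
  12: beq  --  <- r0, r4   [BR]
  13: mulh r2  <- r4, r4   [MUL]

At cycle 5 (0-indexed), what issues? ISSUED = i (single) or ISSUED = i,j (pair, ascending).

#0 head=0: ld.MEM i0 no-port MEM/MUL
#1 head=1: mulh.MUL/sub.ALU i1&i2 pair
#2 head=3: xor.ALU/ld.MEM i3&i4 pair
#3 head=5: bne.BR/mulh.MUL i5&i6 pair
#4 head=7: xor.ALU/st.MEM i7&i8 pair
#5 head=9: mulh.MUL i9 RAW r3
#6 head=10: add.ALU/st.MEM i10&i11 pair
#7 head=12: beq.BR/mulh.MUL i12&i13 pair

ISSUED = 9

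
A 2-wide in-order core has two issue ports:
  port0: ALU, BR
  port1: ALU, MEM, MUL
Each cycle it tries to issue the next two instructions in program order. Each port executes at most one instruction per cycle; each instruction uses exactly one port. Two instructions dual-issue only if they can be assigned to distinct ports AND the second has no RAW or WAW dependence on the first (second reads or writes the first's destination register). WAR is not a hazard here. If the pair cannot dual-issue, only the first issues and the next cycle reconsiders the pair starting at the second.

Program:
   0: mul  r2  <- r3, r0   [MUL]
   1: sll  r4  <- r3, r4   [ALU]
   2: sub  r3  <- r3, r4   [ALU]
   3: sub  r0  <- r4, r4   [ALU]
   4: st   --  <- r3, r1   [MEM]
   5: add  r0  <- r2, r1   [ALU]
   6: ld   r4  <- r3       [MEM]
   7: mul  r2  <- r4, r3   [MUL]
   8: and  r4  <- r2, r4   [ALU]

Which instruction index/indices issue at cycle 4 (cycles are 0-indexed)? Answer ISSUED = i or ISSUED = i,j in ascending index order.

ISSUED = 7

  cy0 -> i0,i1 (mul.MUL sll.ALU) dual
  cy1 -> i2,i3 (sub.ALU sub.ALU) dual
  cy2 -> i4,i5 (st.MEM add.ALU) dual
  cy3 -> i6 (ld.MEM) no-port MEM/MUL
  cy4 -> i7 (mul.MUL) RAW r2
  cy5 -> i8 (and.ALU) tail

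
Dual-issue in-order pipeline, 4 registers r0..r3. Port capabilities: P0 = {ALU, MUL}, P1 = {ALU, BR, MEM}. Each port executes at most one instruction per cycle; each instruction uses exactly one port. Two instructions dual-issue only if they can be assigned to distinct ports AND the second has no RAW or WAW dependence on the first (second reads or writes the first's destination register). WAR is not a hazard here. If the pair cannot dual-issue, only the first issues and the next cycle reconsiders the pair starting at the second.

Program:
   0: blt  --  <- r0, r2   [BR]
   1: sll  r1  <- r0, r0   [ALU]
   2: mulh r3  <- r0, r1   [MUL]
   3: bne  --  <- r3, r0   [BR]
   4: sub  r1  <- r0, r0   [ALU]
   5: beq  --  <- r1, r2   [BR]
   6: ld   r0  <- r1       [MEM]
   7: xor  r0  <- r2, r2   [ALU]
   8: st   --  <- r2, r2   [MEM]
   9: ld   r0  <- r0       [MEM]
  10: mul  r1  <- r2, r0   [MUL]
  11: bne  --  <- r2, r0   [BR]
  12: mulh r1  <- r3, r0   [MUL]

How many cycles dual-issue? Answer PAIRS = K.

#0 head=0: blt/sll i0,i1 pair
#1 head=2: mulh i2 RAW r3
#2 head=3: bne/sub i3,i4 pair
#3 head=5: beq i5 no-port BR/MEM
#4 head=6: ld i6 WAW r0
#5 head=7: xor/st i7,i8 pair
#6 head=9: ld i9 RAW r0
#7 head=10: mul/bne i10,i11 pair
#8 head=12: mulh i12 tail

PAIRS = 4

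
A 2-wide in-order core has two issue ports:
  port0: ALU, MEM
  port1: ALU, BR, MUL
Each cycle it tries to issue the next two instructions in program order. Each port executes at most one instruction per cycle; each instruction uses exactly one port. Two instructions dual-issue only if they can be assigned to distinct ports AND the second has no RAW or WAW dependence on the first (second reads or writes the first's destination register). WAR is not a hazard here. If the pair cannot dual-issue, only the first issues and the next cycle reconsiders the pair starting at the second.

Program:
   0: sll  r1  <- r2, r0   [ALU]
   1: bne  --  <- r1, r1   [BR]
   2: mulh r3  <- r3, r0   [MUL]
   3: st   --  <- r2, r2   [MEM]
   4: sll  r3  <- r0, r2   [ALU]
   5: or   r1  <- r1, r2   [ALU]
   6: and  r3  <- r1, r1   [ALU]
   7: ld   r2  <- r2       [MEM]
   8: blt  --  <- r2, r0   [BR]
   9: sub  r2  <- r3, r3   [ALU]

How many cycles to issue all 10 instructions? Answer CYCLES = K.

0. sll.ALU @i0  | RAW r1
1. bne.BR @i1  | no-port BR/MUL
2. mulh.MUL st.MEM @i2,i3  | 2-wide
3. sll.ALU or.ALU @i4,i5  | 2-wide
4. and.ALU ld.MEM @i6,i7  | 2-wide
5. blt.BR sub.ALU @i8,i9  | 2-wide

CYCLES = 6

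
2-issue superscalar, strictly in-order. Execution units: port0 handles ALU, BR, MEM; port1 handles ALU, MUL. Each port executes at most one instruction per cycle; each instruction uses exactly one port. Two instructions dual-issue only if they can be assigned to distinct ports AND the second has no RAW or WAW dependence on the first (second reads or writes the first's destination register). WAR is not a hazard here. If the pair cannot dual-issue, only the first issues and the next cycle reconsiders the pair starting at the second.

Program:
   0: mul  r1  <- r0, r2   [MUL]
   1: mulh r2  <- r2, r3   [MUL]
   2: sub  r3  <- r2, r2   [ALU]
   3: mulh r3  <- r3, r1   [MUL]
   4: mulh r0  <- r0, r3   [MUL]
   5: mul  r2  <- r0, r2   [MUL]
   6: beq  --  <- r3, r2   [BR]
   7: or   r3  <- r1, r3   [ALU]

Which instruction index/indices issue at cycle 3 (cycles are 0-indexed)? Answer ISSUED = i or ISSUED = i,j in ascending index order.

t=0 i0:mul.MUL ; no-port MUL/MUL
t=1 i1:mulh.MUL ; RAW r2
t=2 i2:sub.ALU ; RAW+WAW r3
t=3 i3:mulh.MUL ; no-port MUL/MUL
t=4 i4:mulh.MUL ; no-port MUL/MUL
t=5 i5:mul.MUL ; RAW r2
t=6 i6+i7:beq.BR/or.ALU ; 2-wide

ISSUED = 3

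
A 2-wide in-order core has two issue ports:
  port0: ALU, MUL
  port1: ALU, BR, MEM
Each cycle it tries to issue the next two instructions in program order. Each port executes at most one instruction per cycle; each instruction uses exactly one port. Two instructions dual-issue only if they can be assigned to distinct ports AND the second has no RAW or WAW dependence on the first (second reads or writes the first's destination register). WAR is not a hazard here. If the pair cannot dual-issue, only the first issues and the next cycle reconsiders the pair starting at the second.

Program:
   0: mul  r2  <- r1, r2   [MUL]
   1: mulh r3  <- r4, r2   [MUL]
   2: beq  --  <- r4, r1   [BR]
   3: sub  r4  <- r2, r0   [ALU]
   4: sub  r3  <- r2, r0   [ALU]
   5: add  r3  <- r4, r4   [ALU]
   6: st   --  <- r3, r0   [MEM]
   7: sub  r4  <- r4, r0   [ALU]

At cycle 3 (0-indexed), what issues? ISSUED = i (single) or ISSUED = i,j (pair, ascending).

#0 head=0: mul i0 no-port MUL/MUL
#1 head=1: mulh beq i1/i2 dual
#2 head=3: sub sub i3/i4 dual
#3 head=5: add i5 RAW r3
#4 head=6: st sub i6/i7 dual

ISSUED = 5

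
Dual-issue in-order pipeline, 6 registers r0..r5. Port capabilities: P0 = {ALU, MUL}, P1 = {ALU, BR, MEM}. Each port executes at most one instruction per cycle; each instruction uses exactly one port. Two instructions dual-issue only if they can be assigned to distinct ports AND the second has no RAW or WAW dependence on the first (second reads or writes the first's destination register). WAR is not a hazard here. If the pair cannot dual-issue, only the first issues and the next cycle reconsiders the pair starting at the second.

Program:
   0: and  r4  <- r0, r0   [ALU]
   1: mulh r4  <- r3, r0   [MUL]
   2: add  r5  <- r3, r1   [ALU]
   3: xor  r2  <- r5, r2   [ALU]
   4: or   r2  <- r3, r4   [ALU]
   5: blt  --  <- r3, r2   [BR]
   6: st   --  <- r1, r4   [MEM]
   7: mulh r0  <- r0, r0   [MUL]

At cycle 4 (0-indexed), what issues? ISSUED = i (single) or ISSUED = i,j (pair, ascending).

t=0 i0:and.ALU ; WAW r4
t=1 i1&i2:mulh.MUL add.ALU ; 2-wide
t=2 i3:xor.ALU ; WAW r2
t=3 i4:or.ALU ; RAW r2
t=4 i5:blt.BR ; no-port BR/MEM
t=5 i6&i7:st.MEM mulh.MUL ; 2-wide

ISSUED = 5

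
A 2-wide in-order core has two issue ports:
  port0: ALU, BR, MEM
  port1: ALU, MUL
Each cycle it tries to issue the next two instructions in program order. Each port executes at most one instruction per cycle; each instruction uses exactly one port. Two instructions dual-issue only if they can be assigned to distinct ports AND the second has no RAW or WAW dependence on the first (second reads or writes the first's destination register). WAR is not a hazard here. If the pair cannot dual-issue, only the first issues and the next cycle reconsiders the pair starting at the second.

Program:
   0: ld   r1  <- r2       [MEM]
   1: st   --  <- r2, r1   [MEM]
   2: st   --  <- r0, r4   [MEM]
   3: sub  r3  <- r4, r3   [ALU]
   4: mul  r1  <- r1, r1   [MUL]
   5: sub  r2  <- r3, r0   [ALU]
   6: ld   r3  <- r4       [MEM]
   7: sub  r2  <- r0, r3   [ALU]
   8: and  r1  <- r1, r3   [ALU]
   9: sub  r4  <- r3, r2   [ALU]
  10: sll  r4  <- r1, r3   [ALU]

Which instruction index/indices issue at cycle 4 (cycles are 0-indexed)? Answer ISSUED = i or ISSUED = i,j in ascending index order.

ISSUED = 6

t=0 i0:ld ; no-port MEM/MEM
t=1 i1:st ; no-port MEM/MEM
t=2 i2+i3:st+sub ; dual
t=3 i4+i5:mul+sub ; dual
t=4 i6:ld ; RAW r3
t=5 i7+i8:sub+and ; dual
t=6 i9:sub ; WAW r4
t=7 i10:sll ; tail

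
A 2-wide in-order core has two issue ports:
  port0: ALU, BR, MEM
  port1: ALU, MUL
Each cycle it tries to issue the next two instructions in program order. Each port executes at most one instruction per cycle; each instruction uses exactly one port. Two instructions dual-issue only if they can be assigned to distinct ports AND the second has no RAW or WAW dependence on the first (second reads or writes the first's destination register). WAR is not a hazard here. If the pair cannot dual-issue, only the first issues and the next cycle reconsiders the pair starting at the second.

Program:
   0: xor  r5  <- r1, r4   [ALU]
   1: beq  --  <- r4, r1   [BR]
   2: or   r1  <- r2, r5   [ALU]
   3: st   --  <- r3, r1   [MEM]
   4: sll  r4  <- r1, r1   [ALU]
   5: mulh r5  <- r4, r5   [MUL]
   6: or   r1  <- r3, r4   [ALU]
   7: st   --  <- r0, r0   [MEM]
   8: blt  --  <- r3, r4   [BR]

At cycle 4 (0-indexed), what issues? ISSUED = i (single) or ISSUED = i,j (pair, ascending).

c0: i0+i1 xor.ALU+beq.BR  pair
c1: i2 or.ALU  RAW r1
c2: i3+i4 st.MEM+sll.ALU  pair
c3: i5+i6 mulh.MUL+or.ALU  pair
c4: i7 st.MEM  no-port MEM/BR
c5: i8 blt.BR  tail

ISSUED = 7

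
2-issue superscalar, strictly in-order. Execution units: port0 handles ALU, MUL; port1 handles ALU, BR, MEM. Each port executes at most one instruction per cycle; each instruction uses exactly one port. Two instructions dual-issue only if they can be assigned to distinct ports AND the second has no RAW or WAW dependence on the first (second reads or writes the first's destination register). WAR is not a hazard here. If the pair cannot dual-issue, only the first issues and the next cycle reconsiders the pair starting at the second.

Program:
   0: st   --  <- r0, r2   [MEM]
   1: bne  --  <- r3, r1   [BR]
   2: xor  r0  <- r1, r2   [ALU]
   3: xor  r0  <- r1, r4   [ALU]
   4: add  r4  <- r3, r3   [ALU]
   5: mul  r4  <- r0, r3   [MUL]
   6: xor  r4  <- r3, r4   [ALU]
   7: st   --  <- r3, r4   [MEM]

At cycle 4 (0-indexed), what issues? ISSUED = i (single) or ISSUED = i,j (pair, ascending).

t=0 i0:st.MEM ; no-port MEM/BR
t=1 i1+i2:bne.BR+xor.ALU ; pair
t=2 i3+i4:xor.ALU+add.ALU ; pair
t=3 i5:mul.MUL ; RAW+WAW r4
t=4 i6:xor.ALU ; RAW r4
t=5 i7:st.MEM ; tail

ISSUED = 6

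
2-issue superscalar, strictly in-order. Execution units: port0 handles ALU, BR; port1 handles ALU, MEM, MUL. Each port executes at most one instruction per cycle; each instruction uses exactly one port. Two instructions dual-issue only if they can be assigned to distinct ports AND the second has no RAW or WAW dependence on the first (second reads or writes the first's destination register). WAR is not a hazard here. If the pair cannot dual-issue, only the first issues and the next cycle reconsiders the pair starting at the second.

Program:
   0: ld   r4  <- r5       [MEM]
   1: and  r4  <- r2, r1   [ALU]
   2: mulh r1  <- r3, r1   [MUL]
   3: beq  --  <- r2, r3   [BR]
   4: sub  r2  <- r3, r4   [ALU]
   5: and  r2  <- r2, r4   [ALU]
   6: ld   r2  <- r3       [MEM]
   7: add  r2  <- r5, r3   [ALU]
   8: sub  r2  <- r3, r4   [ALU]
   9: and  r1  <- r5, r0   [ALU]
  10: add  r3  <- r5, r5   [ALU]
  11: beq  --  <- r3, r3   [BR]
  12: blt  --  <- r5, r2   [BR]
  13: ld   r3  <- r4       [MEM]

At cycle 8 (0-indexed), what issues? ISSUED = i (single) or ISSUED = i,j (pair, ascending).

ISSUED = 11

c0: i0 ld  WAW r4
c1: i1,i2 and mulh  2-wide
c2: i3,i4 beq sub  2-wide
c3: i5 and  WAW r2
c4: i6 ld  WAW r2
c5: i7 add  WAW r2
c6: i8,i9 sub and  2-wide
c7: i10 add  RAW r3
c8: i11 beq  no-port BR/BR
c9: i12,i13 blt ld  2-wide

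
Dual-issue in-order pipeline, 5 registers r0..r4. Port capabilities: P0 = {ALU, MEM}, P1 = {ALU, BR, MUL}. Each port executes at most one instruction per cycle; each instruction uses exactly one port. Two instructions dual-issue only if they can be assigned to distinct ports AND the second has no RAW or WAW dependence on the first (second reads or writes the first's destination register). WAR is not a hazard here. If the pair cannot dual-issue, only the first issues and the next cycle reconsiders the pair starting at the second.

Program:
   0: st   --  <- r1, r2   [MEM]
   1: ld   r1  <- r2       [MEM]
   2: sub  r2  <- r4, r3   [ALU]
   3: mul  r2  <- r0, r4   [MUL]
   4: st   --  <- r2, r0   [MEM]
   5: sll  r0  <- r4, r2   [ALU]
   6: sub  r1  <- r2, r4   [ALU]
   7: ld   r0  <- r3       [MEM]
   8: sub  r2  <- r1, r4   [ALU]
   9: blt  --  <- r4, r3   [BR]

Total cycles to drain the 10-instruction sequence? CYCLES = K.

#0 head=0: st i0 no-port MEM/MEM
#1 head=1: ld;sub i1/i2 dual
#2 head=3: mul i3 RAW r2
#3 head=4: st;sll i4/i5 dual
#4 head=6: sub;ld i6/i7 dual
#5 head=8: sub;blt i8/i9 dual

CYCLES = 6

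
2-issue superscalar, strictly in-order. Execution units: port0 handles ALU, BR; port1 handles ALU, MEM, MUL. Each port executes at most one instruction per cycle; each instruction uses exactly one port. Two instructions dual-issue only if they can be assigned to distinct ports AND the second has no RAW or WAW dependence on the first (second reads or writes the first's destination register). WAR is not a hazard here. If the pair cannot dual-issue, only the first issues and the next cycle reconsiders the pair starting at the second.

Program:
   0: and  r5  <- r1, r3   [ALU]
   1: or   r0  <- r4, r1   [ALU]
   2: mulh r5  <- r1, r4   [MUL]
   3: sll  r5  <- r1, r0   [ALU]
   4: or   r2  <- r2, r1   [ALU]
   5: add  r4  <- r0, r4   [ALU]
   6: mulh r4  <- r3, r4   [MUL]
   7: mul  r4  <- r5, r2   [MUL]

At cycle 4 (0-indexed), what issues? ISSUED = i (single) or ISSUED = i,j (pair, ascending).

ISSUED = 6

0. and.ALU or.ALU @i0&i1  | pair
1. mulh.MUL @i2  | WAW r5
2. sll.ALU or.ALU @i3&i4  | pair
3. add.ALU @i5  | RAW+WAW r4
4. mulh.MUL @i6  | no-port MUL/MUL
5. mul.MUL @i7  | tail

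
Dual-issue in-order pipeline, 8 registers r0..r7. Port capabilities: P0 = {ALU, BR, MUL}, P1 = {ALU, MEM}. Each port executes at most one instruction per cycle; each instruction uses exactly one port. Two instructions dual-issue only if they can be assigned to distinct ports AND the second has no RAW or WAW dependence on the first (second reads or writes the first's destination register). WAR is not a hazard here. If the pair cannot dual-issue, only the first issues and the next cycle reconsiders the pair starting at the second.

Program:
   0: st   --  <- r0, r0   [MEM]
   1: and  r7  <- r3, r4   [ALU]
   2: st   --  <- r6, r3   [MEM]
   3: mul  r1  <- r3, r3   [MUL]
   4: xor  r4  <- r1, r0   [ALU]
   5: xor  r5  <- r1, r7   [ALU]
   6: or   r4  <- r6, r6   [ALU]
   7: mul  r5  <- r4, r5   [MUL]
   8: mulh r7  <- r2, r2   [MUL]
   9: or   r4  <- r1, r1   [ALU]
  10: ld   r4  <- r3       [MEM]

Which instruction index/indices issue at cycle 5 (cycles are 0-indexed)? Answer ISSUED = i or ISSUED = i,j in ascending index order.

[0] i0/i1  st.MEM;and.ALU  -- 2-wide
[1] i2/i3  st.MEM;mul.MUL  -- 2-wide
[2] i4/i5  xor.ALU;xor.ALU  -- 2-wide
[3] i6  or.ALU  -- RAW r4
[4] i7  mul.MUL  -- no-port MUL/MUL
[5] i8/i9  mulh.MUL;or.ALU  -- 2-wide
[6] i10  ld.MEM  -- tail

ISSUED = 8,9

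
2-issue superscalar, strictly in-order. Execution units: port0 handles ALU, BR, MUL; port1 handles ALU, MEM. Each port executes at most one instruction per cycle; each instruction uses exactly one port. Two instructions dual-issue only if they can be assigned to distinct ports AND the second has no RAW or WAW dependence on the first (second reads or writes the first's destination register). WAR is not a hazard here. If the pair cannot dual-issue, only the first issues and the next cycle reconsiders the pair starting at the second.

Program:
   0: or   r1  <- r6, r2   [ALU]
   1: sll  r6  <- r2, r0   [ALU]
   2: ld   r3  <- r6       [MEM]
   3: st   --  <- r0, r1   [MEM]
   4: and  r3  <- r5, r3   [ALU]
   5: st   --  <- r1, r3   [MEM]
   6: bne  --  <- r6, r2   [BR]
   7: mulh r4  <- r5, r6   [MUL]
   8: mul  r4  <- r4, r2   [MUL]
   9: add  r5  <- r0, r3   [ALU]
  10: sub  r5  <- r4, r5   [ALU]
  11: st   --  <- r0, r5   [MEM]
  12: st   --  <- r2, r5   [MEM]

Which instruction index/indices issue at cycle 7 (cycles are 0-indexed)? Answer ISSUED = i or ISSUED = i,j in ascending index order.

  cy0 -> i0+i1 (or.ALU sll.ALU) pair
  cy1 -> i2 (ld.MEM) no-port MEM/MEM
  cy2 -> i3+i4 (st.MEM and.ALU) pair
  cy3 -> i5+i6 (st.MEM bne.BR) pair
  cy4 -> i7 (mulh.MUL) no-port MUL/MUL
  cy5 -> i8+i9 (mul.MUL add.ALU) pair
  cy6 -> i10 (sub.ALU) RAW r5
  cy7 -> i11 (st.MEM) no-port MEM/MEM
  cy8 -> i12 (st.MEM) tail

ISSUED = 11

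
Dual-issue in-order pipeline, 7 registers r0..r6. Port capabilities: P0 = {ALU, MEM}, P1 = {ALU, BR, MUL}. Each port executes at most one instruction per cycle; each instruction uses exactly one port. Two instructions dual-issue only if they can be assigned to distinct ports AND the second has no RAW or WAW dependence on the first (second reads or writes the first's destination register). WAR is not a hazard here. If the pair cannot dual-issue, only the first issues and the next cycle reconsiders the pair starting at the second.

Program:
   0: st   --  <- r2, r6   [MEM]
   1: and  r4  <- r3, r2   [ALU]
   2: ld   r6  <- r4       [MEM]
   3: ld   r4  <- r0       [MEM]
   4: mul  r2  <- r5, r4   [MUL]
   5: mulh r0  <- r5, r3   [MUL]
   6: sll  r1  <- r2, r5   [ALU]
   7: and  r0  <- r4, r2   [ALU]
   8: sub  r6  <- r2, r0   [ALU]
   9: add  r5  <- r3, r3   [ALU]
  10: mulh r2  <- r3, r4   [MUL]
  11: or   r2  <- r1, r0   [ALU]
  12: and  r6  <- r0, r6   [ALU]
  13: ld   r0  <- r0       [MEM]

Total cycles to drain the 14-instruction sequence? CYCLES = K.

#0 head=0: st+and i0,i1 2-wide
#1 head=2: ld i2 no-port MEM/MEM
#2 head=3: ld i3 RAW r4
#3 head=4: mul i4 no-port MUL/MUL
#4 head=5: mulh+sll i5,i6 2-wide
#5 head=7: and i7 RAW r0
#6 head=8: sub+add i8,i9 2-wide
#7 head=10: mulh i10 WAW r2
#8 head=11: or+and i11,i12 2-wide
#9 head=13: ld i13 tail

CYCLES = 10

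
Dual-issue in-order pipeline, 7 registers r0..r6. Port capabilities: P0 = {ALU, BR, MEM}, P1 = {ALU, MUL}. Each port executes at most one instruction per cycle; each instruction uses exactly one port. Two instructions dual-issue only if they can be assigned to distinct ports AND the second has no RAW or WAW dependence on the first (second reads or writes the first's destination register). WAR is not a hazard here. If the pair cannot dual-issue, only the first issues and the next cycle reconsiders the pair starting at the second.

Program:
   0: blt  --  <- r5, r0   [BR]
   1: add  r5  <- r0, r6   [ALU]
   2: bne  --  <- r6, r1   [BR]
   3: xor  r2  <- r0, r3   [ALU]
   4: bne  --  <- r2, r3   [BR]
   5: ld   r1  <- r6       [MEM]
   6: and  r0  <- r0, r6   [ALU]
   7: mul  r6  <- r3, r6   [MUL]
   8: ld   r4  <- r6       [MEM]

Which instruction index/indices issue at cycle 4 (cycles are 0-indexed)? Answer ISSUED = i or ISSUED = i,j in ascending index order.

ISSUED = 7

#0 head=0: blt.BR;add.ALU i0/i1 2-wide
#1 head=2: bne.BR;xor.ALU i2/i3 2-wide
#2 head=4: bne.BR i4 no-port BR/MEM
#3 head=5: ld.MEM;and.ALU i5/i6 2-wide
#4 head=7: mul.MUL i7 RAW r6
#5 head=8: ld.MEM i8 tail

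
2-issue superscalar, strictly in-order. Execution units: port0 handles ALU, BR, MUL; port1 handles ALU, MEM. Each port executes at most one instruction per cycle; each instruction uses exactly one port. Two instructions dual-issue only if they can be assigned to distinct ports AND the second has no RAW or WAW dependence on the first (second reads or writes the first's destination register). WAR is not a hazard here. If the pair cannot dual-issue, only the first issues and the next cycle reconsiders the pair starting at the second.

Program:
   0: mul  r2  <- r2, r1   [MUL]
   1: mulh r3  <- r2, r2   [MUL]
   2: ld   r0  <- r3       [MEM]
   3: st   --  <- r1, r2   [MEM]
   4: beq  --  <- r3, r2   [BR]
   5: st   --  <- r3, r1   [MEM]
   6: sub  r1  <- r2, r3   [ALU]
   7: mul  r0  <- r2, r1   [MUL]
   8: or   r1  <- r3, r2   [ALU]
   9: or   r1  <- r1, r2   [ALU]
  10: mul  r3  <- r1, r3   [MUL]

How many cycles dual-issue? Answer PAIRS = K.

[0] i0  mul  -- no-port MUL/MUL
[1] i1  mulh  -- RAW r3
[2] i2  ld  -- no-port MEM/MEM
[3] i3+i4  st;beq  -- 2-wide
[4] i5+i6  st;sub  -- 2-wide
[5] i7+i8  mul;or  -- 2-wide
[6] i9  or  -- RAW r1
[7] i10  mul  -- tail

PAIRS = 3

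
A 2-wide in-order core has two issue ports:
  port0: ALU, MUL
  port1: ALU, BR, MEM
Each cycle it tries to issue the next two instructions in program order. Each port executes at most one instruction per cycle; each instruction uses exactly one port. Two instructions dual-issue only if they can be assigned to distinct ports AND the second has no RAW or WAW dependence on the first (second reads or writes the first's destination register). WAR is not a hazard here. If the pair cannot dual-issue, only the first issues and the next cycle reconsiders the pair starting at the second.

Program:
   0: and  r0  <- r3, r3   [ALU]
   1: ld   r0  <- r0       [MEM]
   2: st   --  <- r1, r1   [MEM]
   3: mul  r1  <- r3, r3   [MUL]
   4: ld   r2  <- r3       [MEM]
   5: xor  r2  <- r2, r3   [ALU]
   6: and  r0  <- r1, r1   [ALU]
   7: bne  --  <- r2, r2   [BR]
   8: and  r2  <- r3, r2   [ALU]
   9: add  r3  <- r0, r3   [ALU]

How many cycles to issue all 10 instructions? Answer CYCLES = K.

CYCLES = 7

  cy0 -> i0 (and.ALU) RAW+WAW r0
  cy1 -> i1 (ld.MEM) no-port MEM/MEM
  cy2 -> i2+i3 (st.MEM;mul.MUL) 2-wide
  cy3 -> i4 (ld.MEM) RAW+WAW r2
  cy4 -> i5+i6 (xor.ALU;and.ALU) 2-wide
  cy5 -> i7+i8 (bne.BR;and.ALU) 2-wide
  cy6 -> i9 (add.ALU) tail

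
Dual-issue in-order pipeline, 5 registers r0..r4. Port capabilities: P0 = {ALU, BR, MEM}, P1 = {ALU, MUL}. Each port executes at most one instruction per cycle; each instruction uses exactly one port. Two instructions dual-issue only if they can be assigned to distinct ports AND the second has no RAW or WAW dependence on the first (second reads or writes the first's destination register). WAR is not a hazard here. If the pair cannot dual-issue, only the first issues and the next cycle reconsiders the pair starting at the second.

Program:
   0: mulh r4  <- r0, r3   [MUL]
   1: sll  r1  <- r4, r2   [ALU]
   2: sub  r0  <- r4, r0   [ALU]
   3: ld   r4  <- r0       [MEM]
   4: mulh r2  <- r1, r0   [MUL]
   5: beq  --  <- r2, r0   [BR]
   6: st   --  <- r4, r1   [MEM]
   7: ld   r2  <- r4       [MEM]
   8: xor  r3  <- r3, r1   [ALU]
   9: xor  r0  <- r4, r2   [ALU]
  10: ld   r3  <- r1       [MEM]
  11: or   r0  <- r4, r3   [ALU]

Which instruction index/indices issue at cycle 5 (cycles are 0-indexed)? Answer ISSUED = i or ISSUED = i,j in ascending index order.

ISSUED = 7,8

  cy0 -> i0 (mulh.MUL) RAW r4
  cy1 -> i1&i2 (sll.ALU;sub.ALU) dual
  cy2 -> i3&i4 (ld.MEM;mulh.MUL) dual
  cy3 -> i5 (beq.BR) no-port BR/MEM
  cy4 -> i6 (st.MEM) no-port MEM/MEM
  cy5 -> i7&i8 (ld.MEM;xor.ALU) dual
  cy6 -> i9&i10 (xor.ALU;ld.MEM) dual
  cy7 -> i11 (or.ALU) tail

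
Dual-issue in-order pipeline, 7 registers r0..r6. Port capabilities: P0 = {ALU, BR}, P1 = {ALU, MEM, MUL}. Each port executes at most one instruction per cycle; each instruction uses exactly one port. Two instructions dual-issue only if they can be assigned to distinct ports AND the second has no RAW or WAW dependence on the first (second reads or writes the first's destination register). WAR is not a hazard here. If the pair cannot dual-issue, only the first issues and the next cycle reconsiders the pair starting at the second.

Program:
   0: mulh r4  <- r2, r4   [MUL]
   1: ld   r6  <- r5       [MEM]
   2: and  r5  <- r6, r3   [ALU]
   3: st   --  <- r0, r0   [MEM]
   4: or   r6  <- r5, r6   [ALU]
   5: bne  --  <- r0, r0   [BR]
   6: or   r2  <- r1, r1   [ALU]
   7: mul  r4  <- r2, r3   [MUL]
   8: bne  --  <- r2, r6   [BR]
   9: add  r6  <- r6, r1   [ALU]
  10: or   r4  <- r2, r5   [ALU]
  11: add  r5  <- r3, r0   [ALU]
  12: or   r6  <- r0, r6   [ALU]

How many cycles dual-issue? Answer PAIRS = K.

0. mulh @i0  | no-port MUL/MEM
1. ld @i1  | RAW r6
2. and+st @i2,i3  | 2-wide
3. or+bne @i4,i5  | 2-wide
4. or @i6  | RAW r2
5. mul+bne @i7,i8  | 2-wide
6. add+or @i9,i10  | 2-wide
7. add+or @i11,i12  | 2-wide

PAIRS = 5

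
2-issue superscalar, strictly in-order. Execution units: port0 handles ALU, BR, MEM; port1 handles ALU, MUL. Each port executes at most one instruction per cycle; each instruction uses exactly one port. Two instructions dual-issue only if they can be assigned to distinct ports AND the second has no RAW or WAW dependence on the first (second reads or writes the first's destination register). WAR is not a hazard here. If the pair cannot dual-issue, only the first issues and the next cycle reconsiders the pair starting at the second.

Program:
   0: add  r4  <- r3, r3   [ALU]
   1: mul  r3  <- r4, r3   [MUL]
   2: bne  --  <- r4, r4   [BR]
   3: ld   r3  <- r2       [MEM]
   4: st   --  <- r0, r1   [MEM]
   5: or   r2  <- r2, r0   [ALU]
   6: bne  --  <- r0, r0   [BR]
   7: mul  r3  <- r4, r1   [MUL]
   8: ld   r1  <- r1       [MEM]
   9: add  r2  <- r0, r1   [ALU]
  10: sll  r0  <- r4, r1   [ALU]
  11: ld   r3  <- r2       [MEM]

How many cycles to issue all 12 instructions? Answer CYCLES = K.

CYCLES = 8

t=0 i0:add.ALU ; RAW r4
t=1 i1+i2:mul.MUL;bne.BR ; 2-wide
t=2 i3:ld.MEM ; no-port MEM/MEM
t=3 i4+i5:st.MEM;or.ALU ; 2-wide
t=4 i6+i7:bne.BR;mul.MUL ; 2-wide
t=5 i8:ld.MEM ; RAW r1
t=6 i9+i10:add.ALU;sll.ALU ; 2-wide
t=7 i11:ld.MEM ; tail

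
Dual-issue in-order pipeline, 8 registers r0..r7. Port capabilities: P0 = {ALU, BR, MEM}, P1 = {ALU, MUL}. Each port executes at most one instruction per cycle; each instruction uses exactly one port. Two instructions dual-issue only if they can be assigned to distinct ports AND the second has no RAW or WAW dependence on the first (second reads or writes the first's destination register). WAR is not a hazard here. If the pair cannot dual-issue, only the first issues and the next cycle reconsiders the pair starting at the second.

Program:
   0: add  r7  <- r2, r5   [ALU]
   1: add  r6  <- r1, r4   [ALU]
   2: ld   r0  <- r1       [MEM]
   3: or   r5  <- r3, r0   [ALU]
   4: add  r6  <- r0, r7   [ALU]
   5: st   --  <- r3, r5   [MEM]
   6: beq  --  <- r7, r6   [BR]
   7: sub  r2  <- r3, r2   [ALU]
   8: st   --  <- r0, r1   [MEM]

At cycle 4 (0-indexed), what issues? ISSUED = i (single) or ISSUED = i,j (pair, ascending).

c0: i0+i1 add/add  2-wide
c1: i2 ld  RAW r0
c2: i3+i4 or/add  2-wide
c3: i5 st  no-port MEM/BR
c4: i6+i7 beq/sub  2-wide
c5: i8 st  tail

ISSUED = 6,7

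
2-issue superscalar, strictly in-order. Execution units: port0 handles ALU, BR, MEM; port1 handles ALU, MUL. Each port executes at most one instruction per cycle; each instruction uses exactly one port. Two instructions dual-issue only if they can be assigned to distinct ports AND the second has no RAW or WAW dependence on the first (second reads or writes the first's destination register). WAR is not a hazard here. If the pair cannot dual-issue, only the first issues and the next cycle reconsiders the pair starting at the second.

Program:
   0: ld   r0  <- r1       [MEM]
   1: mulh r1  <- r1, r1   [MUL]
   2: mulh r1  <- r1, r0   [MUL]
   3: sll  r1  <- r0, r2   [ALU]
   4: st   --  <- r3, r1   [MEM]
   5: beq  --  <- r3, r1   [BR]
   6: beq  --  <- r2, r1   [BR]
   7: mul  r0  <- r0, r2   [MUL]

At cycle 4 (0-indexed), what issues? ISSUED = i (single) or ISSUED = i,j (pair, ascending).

ISSUED = 5

c0: i0+i1 ld.MEM mulh.MUL  pair
c1: i2 mulh.MUL  WAW r1
c2: i3 sll.ALU  RAW r1
c3: i4 st.MEM  no-port MEM/BR
c4: i5 beq.BR  no-port BR/BR
c5: i6+i7 beq.BR mul.MUL  pair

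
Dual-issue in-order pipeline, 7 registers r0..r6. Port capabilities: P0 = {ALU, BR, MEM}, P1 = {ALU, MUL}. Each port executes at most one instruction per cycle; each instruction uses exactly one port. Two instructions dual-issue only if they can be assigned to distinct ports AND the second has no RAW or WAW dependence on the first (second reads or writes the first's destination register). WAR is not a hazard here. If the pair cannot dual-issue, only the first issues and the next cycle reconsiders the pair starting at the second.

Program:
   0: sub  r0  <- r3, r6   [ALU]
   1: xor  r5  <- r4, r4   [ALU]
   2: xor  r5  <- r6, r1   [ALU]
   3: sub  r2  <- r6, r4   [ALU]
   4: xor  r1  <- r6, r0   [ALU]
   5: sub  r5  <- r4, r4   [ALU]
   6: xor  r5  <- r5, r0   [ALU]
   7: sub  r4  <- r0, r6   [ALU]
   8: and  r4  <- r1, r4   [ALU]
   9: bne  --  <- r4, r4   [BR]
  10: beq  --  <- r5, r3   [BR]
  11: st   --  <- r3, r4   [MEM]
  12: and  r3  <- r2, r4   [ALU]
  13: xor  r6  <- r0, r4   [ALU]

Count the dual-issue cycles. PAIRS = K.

c0: i0,i1 sub.ALU;xor.ALU  dual
c1: i2,i3 xor.ALU;sub.ALU  dual
c2: i4,i5 xor.ALU;sub.ALU  dual
c3: i6,i7 xor.ALU;sub.ALU  dual
c4: i8 and.ALU  RAW r4
c5: i9 bne.BR  no-port BR/BR
c6: i10 beq.BR  no-port BR/MEM
c7: i11,i12 st.MEM;and.ALU  dual
c8: i13 xor.ALU  tail

PAIRS = 5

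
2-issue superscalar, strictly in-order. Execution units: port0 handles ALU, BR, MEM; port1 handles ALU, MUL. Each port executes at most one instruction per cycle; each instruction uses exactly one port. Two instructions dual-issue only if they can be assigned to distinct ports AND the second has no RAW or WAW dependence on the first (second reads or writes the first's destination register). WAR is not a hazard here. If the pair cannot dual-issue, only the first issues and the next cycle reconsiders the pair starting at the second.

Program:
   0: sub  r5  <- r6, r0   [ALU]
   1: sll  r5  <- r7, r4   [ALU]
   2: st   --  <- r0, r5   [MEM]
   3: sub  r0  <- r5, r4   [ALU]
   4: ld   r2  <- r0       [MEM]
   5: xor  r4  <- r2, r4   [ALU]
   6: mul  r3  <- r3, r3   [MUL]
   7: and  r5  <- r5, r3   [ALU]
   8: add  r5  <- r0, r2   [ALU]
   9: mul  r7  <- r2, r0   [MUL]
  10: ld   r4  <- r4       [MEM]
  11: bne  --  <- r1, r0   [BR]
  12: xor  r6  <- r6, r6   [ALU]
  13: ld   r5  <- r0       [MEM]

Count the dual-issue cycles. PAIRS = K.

PAIRS = 4

t=0 i0:sub.ALU ; WAW r5
t=1 i1:sll.ALU ; RAW r5
t=2 i2/i3:st.MEM+sub.ALU ; pair
t=3 i4:ld.MEM ; RAW r2
t=4 i5/i6:xor.ALU+mul.MUL ; pair
t=5 i7:and.ALU ; WAW r5
t=6 i8/i9:add.ALU+mul.MUL ; pair
t=7 i10:ld.MEM ; no-port MEM/BR
t=8 i11/i12:bne.BR+xor.ALU ; pair
t=9 i13:ld.MEM ; tail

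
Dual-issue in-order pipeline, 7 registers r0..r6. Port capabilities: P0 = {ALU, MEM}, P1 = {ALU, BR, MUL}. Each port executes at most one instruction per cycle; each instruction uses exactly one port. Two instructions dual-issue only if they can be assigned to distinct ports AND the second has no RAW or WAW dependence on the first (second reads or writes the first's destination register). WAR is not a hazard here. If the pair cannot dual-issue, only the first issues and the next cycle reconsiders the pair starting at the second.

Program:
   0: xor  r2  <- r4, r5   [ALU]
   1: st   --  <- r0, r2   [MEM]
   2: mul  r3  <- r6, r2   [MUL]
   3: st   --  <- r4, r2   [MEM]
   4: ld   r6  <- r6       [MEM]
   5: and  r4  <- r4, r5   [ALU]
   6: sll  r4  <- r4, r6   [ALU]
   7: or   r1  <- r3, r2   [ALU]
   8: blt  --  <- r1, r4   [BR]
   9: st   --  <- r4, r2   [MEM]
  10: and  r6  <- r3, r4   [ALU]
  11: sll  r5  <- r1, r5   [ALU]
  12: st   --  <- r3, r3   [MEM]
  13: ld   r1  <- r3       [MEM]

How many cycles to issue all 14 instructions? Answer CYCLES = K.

c0: i0 xor  RAW r2
c1: i1+i2 st mul  2-wide
c2: i3 st  no-port MEM/MEM
c3: i4+i5 ld and  2-wide
c4: i6+i7 sll or  2-wide
c5: i8+i9 blt st  2-wide
c6: i10+i11 and sll  2-wide
c7: i12 st  no-port MEM/MEM
c8: i13 ld  tail

CYCLES = 9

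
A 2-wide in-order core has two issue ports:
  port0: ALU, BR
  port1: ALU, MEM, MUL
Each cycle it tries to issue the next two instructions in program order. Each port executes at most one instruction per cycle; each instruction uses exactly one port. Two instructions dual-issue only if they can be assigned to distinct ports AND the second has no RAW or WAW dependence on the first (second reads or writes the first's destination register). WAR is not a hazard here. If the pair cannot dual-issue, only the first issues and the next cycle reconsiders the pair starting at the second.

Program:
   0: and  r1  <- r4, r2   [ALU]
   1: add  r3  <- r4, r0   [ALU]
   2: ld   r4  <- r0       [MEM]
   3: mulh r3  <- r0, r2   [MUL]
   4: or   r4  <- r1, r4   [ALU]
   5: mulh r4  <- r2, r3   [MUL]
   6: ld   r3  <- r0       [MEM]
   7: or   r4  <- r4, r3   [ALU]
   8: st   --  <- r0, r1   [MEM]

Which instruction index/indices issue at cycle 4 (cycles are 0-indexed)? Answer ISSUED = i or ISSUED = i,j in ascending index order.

  cy0 -> i0+i1 (and.ALU/add.ALU) 2-wide
  cy1 -> i2 (ld.MEM) no-port MEM/MUL
  cy2 -> i3+i4 (mulh.MUL/or.ALU) 2-wide
  cy3 -> i5 (mulh.MUL) no-port MUL/MEM
  cy4 -> i6 (ld.MEM) RAW r3
  cy5 -> i7+i8 (or.ALU/st.MEM) 2-wide

ISSUED = 6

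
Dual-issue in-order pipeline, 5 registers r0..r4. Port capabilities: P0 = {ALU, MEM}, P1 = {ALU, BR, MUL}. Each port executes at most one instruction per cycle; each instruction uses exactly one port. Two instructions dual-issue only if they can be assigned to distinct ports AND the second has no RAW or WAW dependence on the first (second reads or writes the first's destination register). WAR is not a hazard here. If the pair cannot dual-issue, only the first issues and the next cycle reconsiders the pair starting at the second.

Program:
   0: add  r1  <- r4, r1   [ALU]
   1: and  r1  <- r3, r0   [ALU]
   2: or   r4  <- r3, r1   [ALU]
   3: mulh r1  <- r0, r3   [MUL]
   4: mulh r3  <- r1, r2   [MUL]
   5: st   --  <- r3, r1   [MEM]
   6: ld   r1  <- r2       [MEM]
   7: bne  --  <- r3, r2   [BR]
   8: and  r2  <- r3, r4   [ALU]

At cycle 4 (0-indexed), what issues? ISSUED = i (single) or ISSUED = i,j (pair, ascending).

ISSUED = 5

  cy0 -> i0 (add.ALU) WAW r1
  cy1 -> i1 (and.ALU) RAW r1
  cy2 -> i2/i3 (or.ALU mulh.MUL) 2-wide
  cy3 -> i4 (mulh.MUL) RAW r3
  cy4 -> i5 (st.MEM) no-port MEM/MEM
  cy5 -> i6/i7 (ld.MEM bne.BR) 2-wide
  cy6 -> i8 (and.ALU) tail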